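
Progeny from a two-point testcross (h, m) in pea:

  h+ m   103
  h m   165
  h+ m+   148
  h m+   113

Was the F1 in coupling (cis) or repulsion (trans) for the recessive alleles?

cis

The two most frequent classes are h+ m+ (148) and h m (165); these are the parental (non-recombinant) types.
So the F1 carried h+ m+ on one chromosome and h m on the other — the recessive alleles are on the same chromosome (cis / coupling).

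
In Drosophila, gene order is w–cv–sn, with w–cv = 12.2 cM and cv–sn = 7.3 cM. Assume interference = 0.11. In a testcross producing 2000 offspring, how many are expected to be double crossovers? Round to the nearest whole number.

Map distances give recombination frequencies of 0.122 and 0.073 for the two intervals.
With interference 0.11 (so coincidence = 0.89), expected double-crossover frequency = 0.122 × 0.073 × 0.89 = 0.00793.
Expected number = 0.00793 × 2000 = 15.85 ≈ 16.

16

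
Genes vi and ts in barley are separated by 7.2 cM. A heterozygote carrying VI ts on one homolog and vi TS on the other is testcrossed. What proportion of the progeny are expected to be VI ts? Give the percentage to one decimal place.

46.4%

A map distance of 7.2 cM corresponds to a recombination frequency of 0.072.
The F1 is VI ts / vi TS, so VI ts is a parental gamete class with expected frequency (1 − r)/2 = 0.928/2 = 0.4640.
That is 0.4640 = 46.4% of the progeny.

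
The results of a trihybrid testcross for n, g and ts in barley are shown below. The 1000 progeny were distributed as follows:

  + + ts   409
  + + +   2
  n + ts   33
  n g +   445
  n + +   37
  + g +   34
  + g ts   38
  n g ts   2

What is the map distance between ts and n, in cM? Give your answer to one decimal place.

The two most frequent reciprocal classes, + + ts and n g +, are the parental types, so the F1 was + + ts / n g +.
The two rarest classes, + + + and n g ts, are the double crossovers. Comparing them with the parentals, only the ts allele has switched, so ts is the middle locus and the order is g – ts – n.
Crossovers in the ts–n interval produce the single-crossover classes n + ts and + g + (33 + 34 = 67) plus the double crossovers (4).
RF(ts–n) = (67 + 4) / 1000 = 71/1000 = 0.0710 → 7.1 cM.

7.1 cM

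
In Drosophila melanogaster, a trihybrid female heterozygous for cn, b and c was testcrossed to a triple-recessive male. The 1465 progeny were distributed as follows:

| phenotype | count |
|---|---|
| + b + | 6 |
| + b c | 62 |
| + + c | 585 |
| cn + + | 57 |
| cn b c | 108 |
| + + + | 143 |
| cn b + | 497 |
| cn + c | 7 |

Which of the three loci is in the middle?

The two most frequent reciprocal classes, + + c and cn b +, are the parental types, so the F1 was + + c / cn b +.
The two rarest classes, cn + c and + b +, are the double crossovers. Comparing them with the parentals, only the cn allele has switched, so cn is the middle locus and the order is b – cn – c.

cn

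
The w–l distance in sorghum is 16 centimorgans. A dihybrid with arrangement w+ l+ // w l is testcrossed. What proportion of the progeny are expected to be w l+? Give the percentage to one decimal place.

A map distance of 16 centimorgans corresponds to a recombination frequency of 0.160.
The F1 is w+ l+ / w l, so w l+ is a recombinant gamete class with expected frequency r/2 = 0.160/2 = 0.0800.
That is 0.0800 = 8.0% of the progeny.

8.0%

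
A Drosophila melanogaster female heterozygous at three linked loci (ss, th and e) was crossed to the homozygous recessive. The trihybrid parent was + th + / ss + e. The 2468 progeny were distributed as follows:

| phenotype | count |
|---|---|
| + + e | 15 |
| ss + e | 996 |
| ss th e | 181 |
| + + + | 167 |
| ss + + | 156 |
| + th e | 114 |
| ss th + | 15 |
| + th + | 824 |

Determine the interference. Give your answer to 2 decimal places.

0.35

The two rarest classes, ss th + and + + e, are the double crossovers. Comparing them with the parentals, only the ss allele has switched, so ss is the middle locus and the order is e – ss – th.
e–ss: (270 + 30)/2468 = 0.1216; ss–th: (348 + 30)/2468 = 0.1532.
Expected DCO frequency = 0.1216 × 0.1532 ≈ 0.01863; observed = 30/2468 ≈ 0.01216.
Coefficient of coincidence = 0.01216/0.01863 ≈ 0.65; interference = 1 − 0.65 = 0.35.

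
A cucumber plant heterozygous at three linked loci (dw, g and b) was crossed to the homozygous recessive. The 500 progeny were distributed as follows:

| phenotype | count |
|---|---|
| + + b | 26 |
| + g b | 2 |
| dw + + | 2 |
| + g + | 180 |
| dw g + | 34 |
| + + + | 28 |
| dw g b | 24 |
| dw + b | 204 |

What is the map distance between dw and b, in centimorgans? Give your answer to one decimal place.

The two most frequent reciprocal classes, dw + b and + g +, are the parental types, so the F1 was dw + b / + g +.
The two rarest classes, dw + + and + g b, are the double crossovers. Comparing them with the parentals, only the b allele has switched, so b is the middle locus and the order is g – b – dw.
Crossovers in the b–dw interval produce the single-crossover classes + + b and dw g + (26 + 34 = 60) plus the double crossovers (4).
RF(b–dw) = (60 + 4) / 500 = 64/500 = 0.1280 → 12.8 centimorgans.

12.8 centimorgans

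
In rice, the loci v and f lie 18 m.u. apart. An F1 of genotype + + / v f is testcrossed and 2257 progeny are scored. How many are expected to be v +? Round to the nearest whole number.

203

A map distance of 18 m.u. corresponds to a recombination frequency of 0.180.
The F1 is + + / v f, so v + is a recombinant gamete class with expected frequency r/2 = 0.180/2 = 0.0900.
Expected number = 0.0900 × 2257 = 203.13 ≈ 203.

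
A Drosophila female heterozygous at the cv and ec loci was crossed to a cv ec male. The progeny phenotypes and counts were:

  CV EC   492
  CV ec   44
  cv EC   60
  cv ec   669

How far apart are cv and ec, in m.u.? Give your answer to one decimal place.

8.2 m.u.

The two most frequent classes, CV EC (492) and cv ec (669), are the parental types, so the F1 was CV EC / cv ec.
The recombinant classes are CV ec and cv EC: 44 + 60 = 104.
Recombination frequency = 104/1265 = 0.0822 ≈ 8.2%, i.e. 8.2 m.u.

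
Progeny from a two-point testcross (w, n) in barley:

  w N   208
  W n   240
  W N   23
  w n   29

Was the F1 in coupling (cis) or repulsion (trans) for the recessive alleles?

The two most frequent classes are W n (240) and w N (208); these are the parental (non-recombinant) types.
So the F1 carried W n on one chromosome and w N on the other — the recessive alleles are on opposite chromosomes (trans / repulsion).

trans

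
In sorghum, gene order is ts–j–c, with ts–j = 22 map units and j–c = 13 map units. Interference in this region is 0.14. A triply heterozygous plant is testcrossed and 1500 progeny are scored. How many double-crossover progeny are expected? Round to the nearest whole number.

Map distances give recombination frequencies of 0.220 and 0.130 for the two intervals.
With interference 0.14 (so coincidence = 0.86), expected double-crossover frequency = 0.220 × 0.130 × 0.86 = 0.02460.
Expected number = 0.02460 × 1500 = 36.89 ≈ 37.

37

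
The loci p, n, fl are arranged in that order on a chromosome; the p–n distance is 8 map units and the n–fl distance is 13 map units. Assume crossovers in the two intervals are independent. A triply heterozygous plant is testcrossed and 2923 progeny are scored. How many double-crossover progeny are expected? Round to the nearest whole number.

Map distances give recombination frequencies of 0.080 and 0.130 for the two intervals.
With no interference, expected double-crossover frequency = 0.080 × 0.130 = 0.01040.
Expected number = 0.01040 × 2923 = 30.40 ≈ 30.

30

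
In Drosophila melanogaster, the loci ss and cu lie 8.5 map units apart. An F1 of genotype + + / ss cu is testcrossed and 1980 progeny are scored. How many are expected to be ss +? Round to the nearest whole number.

84

A map distance of 8.5 map units corresponds to a recombination frequency of 0.085.
The F1 is + + / ss cu, so ss + is a recombinant gamete class with expected frequency r/2 = 0.085/2 = 0.0425.
Expected number = 0.0425 × 1980 = 84.15 ≈ 84.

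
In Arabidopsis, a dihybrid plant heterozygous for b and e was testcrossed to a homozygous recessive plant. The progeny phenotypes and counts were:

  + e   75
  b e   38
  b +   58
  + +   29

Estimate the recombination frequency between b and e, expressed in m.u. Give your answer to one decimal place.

33.5 m.u.

The two most frequent classes, + e (75) and b + (58), are the parental types, so the F1 was + e / b +.
The recombinant classes are + + and b e: 29 + 38 = 67.
Recombination frequency = 67/200 = 0.3350 ≈ 33.5%, i.e. 33.5 m.u.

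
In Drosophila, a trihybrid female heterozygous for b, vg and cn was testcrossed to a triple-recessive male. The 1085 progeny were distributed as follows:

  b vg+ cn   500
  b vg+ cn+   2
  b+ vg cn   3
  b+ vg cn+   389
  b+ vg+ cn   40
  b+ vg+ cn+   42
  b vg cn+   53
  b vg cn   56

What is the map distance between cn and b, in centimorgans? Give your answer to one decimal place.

9.0 centimorgans

The two most frequent reciprocal classes, b+ vg cn+ and b vg+ cn, are the parental types, so the F1 was b+ vg cn+ / b vg+ cn.
The two rarest classes, b+ vg cn and b vg+ cn+, are the double crossovers. Comparing them with the parentals, only the cn allele has switched, so cn is the middle locus and the order is vg – cn – b.
Crossovers in the cn–b interval produce the single-crossover classes b vg cn+ and b+ vg+ cn (53 + 40 = 93) plus the double crossovers (5).
RF(cn–b) = (93 + 5) / 1085 = 98/1085 = 0.0903 → 9.0 centimorgans.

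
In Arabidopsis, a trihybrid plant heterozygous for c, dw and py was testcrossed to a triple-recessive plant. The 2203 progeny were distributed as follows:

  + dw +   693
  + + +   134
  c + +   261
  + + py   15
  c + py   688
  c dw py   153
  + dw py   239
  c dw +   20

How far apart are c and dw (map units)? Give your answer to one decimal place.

The two most frequent reciprocal classes, + dw + and c + py, are the parental types, so the F1 was + dw + / c + py.
The two rarest classes, c dw + and + + py, are the double crossovers. Comparing them with the parentals, only the c allele has switched, so c is the middle locus and the order is py – c – dw.
Crossovers in the c–dw interval produce the single-crossover classes + + + and c dw py (134 + 153 = 287) plus the double crossovers (35).
RF(c–dw) = (287 + 35) / 2203 = 322/2203 = 0.1462 → 14.6 map units.

14.6 map units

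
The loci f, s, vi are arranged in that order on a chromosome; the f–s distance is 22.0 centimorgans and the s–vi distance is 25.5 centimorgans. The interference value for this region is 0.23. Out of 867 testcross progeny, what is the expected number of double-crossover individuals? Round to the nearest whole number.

37

Map distances give recombination frequencies of 0.220 and 0.255 for the two intervals.
With interference 0.23 (so coincidence = 0.77), expected double-crossover frequency = 0.220 × 0.255 × 0.77 = 0.04320.
Expected number = 0.04320 × 867 = 37.45 ≈ 37.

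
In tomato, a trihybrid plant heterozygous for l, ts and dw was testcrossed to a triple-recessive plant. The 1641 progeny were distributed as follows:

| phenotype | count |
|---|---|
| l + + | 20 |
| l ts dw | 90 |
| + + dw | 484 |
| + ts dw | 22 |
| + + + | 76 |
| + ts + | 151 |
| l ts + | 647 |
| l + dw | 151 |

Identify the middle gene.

The two most frequent reciprocal classes, l ts + and + + dw, are the parental types, so the F1 was l ts + / + + dw.
The two rarest classes, l + + and + ts dw, are the double crossovers. Comparing them with the parentals, only the ts allele has switched, so ts is the middle locus and the order is dw – ts – l.

ts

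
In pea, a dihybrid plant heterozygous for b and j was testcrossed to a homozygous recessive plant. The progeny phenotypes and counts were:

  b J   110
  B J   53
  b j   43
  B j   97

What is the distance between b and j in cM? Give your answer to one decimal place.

The two most frequent classes, B j (97) and b J (110), are the parental types, so the F1 was B j / b J.
The recombinant classes are B J and b j: 53 + 43 = 96.
Recombination frequency = 96/303 = 0.3168 ≈ 31.7%, i.e. 31.7 cM.

31.7 cM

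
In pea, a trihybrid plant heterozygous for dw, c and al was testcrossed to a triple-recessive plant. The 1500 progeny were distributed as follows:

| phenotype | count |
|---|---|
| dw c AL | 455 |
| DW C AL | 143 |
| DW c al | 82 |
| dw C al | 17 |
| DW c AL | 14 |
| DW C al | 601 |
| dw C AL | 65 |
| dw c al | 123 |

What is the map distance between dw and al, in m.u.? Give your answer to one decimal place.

19.8 m.u.

The two most frequent reciprocal classes, DW C al and dw c AL, are the parental types, so the F1 was DW C al / dw c AL.
The two rarest classes, dw C al and DW c AL, are the double crossovers. Comparing them with the parentals, only the dw allele has switched, so dw is the middle locus and the order is c – dw – al.
Crossovers in the dw–al interval produce the single-crossover classes DW C AL and dw c al (143 + 123 = 266) plus the double crossovers (31).
RF(dw–al) = (266 + 31) / 1500 = 297/1500 = 0.1980 → 19.8 m.u.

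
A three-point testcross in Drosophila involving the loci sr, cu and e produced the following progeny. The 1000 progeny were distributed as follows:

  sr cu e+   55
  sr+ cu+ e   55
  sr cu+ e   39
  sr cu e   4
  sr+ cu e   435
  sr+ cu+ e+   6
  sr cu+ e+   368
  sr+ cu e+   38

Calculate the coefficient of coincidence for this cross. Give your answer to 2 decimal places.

The two most frequent reciprocal classes, sr cu+ e+ and sr+ cu e, are the parental types, so the F1 was sr cu+ e+ / sr+ cu e.
The two rarest classes, sr+ cu+ e+ and sr cu e, are the double crossovers. Comparing them with the parentals, only the sr allele has switched, so sr is the middle locus and the order is cu – sr – e.
cu–sr: (110 + 10)/1000 = 0.1200; sr–e: (77 + 10)/1000 = 0.0870.
Expected DCO frequency = 0.1200 × 0.0870 ≈ 0.01044; observed = 10/1000 ≈ 0.01000.
Coefficient of coincidence = 0.01000/0.01044 ≈ 0.96.

0.96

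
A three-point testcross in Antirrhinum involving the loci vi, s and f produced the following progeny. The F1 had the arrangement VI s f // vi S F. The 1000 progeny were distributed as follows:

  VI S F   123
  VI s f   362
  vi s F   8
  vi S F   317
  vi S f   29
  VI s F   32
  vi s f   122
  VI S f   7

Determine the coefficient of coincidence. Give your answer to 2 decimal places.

The two rarest classes, VI S f and vi s F, are the double crossovers. Comparing them with the parentals, only the s allele has switched, so s is the middle locus and the order is vi – s – f.
vi–s: (245 + 15)/1000 = 0.2600; s–f: (61 + 15)/1000 = 0.0760.
Expected DCO frequency = 0.2600 × 0.0760 ≈ 0.01976; observed = 15/1000 ≈ 0.01500.
Coefficient of coincidence = 0.01500/0.01976 ≈ 0.76.

0.76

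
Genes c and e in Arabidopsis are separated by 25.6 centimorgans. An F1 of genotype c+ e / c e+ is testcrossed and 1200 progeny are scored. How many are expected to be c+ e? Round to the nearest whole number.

446

A map distance of 25.6 centimorgans corresponds to a recombination frequency of 0.256.
The F1 is c+ e / c e+, so c+ e is a parental gamete class with expected frequency (1 − r)/2 = 0.744/2 = 0.3720.
Expected number = 0.3720 × 1200 = 446.40 ≈ 446.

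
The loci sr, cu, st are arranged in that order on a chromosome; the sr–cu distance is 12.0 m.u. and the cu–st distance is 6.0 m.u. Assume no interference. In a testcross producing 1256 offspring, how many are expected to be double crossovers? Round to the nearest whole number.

Map distances give recombination frequencies of 0.120 and 0.060 for the two intervals.
With no interference, expected double-crossover frequency = 0.120 × 0.060 = 0.00720.
Expected number = 0.00720 × 1256 = 9.04 ≈ 9.

9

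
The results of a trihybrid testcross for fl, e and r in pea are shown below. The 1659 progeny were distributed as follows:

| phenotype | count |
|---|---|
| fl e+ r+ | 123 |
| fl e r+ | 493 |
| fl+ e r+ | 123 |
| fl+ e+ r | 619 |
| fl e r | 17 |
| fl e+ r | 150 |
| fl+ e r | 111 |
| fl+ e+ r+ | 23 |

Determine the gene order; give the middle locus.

r

The two most frequent reciprocal classes, fl+ e+ r and fl e r+, are the parental types, so the F1 was fl+ e+ r / fl e r+.
The two rarest classes, fl+ e+ r+ and fl e r, are the double crossovers. Comparing them with the parentals, only the r allele has switched, so r is the middle locus and the order is fl – r – e.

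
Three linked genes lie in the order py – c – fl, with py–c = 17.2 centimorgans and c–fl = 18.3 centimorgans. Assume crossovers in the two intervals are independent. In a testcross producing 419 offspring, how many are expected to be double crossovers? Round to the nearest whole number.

Map distances give recombination frequencies of 0.172 and 0.183 for the two intervals.
With no interference, expected double-crossover frequency = 0.172 × 0.183 = 0.03148.
Expected number = 0.03148 × 419 = 13.19 ≈ 13.

13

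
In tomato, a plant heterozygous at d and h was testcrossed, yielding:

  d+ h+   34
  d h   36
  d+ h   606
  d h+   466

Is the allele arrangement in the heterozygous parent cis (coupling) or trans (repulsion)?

The two most frequent classes are d+ h (606) and d h+ (466); these are the parental (non-recombinant) types.
So the F1 carried d+ h on one chromosome and d h+ on the other — the recessive alleles are on opposite chromosomes (trans / repulsion).

trans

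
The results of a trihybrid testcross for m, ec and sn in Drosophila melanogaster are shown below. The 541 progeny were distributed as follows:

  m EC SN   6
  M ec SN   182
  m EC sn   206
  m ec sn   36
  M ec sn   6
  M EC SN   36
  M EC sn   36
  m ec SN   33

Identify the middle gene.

The two most frequent reciprocal classes, M ec SN and m EC sn, are the parental types, so the F1 was M ec SN / m EC sn.
The two rarest classes, M ec sn and m EC SN, are the double crossovers. Comparing them with the parentals, only the sn allele has switched, so sn is the middle locus and the order is ec – sn – m.

sn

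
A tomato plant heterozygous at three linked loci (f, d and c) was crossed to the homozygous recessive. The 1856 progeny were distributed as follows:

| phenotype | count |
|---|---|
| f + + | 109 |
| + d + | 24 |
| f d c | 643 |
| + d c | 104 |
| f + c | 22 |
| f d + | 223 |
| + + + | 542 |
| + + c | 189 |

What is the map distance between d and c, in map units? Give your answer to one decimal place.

The two most frequent reciprocal classes, + + + and f d c, are the parental types, so the F1 was + + + / f d c.
The two rarest classes, + d + and f + c, are the double crossovers. Comparing them with the parentals, only the d allele has switched, so d is the middle locus and the order is c – d – f.
Crossovers in the c–d interval produce the single-crossover classes + + c and f d + (189 + 223 = 412) plus the double crossovers (46).
RF(c–d) = (412 + 46) / 1856 = 458/1856 = 0.2468 → 24.7 map units.

24.7 map units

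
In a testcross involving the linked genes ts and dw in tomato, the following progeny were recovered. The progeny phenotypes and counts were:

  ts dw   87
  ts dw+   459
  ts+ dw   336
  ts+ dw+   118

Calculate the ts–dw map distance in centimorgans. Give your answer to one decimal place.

20.5 centimorgans

The two most frequent classes, ts+ dw (336) and ts dw+ (459), are the parental types, so the F1 was ts+ dw / ts dw+.
The recombinant classes are ts+ dw+ and ts dw: 118 + 87 = 205.
Recombination frequency = 205/1000 = 0.2050 ≈ 20.5%, i.e. 20.5 centimorgans.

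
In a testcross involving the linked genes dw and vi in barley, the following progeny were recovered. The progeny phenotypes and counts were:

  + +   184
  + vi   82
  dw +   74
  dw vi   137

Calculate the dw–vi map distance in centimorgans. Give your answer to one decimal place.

32.7 centimorgans

The two most frequent classes, + + (184) and dw vi (137), are the parental types, so the F1 was + + / dw vi.
The recombinant classes are + vi and dw +: 82 + 74 = 156.
Recombination frequency = 156/477 = 0.3270 ≈ 32.7%, i.e. 32.7 centimorgans.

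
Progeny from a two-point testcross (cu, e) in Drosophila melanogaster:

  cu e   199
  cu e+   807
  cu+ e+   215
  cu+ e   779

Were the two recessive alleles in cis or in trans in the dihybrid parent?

trans

The two most frequent classes are cu+ e (779) and cu e+ (807); these are the parental (non-recombinant) types.
So the F1 carried cu+ e on one chromosome and cu e+ on the other — the recessive alleles are on opposite chromosomes (trans / repulsion).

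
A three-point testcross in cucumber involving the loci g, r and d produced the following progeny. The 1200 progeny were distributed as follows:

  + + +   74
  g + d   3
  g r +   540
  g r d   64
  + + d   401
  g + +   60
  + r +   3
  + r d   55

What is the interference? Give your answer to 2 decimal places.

0.59

The two most frequent reciprocal classes, + + d and g r +, are the parental types, so the F1 was + + d / g r +.
The two rarest classes, g + d and + r +, are the double crossovers. Comparing them with the parentals, only the g allele has switched, so g is the middle locus and the order is d – g – r.
d–g: (138 + 6)/1200 = 0.1200; g–r: (115 + 6)/1200 = 0.1008.
Expected DCO frequency = 0.1200 × 0.1008 ≈ 0.01210; observed = 6/1200 ≈ 0.00500.
Coefficient of coincidence = 0.00500/0.01210 ≈ 0.41; interference = 1 − 0.41 = 0.59.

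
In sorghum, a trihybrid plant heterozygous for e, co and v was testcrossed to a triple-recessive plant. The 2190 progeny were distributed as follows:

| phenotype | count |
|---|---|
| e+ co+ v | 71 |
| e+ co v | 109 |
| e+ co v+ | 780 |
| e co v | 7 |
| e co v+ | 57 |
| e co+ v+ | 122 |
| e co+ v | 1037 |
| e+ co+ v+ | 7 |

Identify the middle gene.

The two most frequent reciprocal classes, e co+ v and e+ co v+, are the parental types, so the F1 was e co+ v / e+ co v+.
The two rarest classes, e co v and e+ co+ v+, are the double crossovers. Comparing them with the parentals, only the co allele has switched, so co is the middle locus and the order is e – co – v.

co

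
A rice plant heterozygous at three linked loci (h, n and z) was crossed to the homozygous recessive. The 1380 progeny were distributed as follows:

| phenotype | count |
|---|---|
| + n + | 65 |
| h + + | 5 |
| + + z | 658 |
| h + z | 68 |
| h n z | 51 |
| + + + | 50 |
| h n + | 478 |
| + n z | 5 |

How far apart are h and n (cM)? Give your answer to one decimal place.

The two most frequent reciprocal classes, + + z and h n +, are the parental types, so the F1 was + + z / h n +.
The two rarest classes, + n z and h + +, are the double crossovers. Comparing them with the parentals, only the n allele has switched, so n is the middle locus and the order is z – n – h.
Crossovers in the n–h interval produce the single-crossover classes h + z and + n + (68 + 65 = 133) plus the double crossovers (10).
RF(n–h) = (133 + 10) / 1380 = 143/1380 = 0.1036 → 10.4 cM.

10.4 cM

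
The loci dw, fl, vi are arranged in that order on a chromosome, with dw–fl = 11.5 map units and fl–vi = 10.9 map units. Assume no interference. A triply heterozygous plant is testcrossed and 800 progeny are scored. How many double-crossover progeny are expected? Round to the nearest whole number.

Map distances give recombination frequencies of 0.115 and 0.109 for the two intervals.
With no interference, expected double-crossover frequency = 0.115 × 0.109 = 0.01254.
Expected number = 0.01254 × 800 = 10.03 ≈ 10.

10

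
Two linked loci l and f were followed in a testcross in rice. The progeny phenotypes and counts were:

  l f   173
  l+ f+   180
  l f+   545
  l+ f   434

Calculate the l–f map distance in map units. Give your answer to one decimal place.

26.5 map units

The two most frequent classes, l+ f (434) and l f+ (545), are the parental types, so the F1 was l+ f / l f+.
The recombinant classes are l+ f+ and l f: 180 + 173 = 353.
Recombination frequency = 353/1332 = 0.2650 ≈ 26.5%, i.e. 26.5 map units.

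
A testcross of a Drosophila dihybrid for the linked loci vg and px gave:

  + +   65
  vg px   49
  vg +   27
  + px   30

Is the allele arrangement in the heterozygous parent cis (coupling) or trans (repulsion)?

cis

The two most frequent classes are + + (65) and vg px (49); these are the parental (non-recombinant) types.
So the F1 carried + + on one chromosome and vg px on the other — the recessive alleles are on the same chromosome (cis / coupling).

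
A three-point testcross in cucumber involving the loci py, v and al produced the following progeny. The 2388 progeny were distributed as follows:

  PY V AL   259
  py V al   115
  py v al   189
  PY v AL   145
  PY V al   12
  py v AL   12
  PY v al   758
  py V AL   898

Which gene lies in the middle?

v

The two most frequent reciprocal classes, py V AL and PY v al, are the parental types, so the F1 was py V AL / PY v al.
The two rarest classes, py v AL and PY V al, are the double crossovers. Comparing them with the parentals, only the v allele has switched, so v is the middle locus and the order is py – v – al.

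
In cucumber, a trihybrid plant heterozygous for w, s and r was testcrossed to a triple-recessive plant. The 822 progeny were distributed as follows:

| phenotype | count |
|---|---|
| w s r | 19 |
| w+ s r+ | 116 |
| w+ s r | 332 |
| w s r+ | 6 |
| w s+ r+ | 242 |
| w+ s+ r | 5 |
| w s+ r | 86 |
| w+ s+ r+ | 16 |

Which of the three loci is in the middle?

The two most frequent reciprocal classes, w s+ r+ and w+ s r, are the parental types, so the F1 was w s+ r+ / w+ s r.
The two rarest classes, w s r+ and w+ s+ r, are the double crossovers. Comparing them with the parentals, only the s allele has switched, so s is the middle locus and the order is r – s – w.

s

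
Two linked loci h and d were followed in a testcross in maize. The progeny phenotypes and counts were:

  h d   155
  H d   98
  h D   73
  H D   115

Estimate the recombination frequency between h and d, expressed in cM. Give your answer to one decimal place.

38.8 cM

The two most frequent classes, H D (115) and h d (155), are the parental types, so the F1 was H D / h d.
The recombinant classes are H d and h D: 98 + 73 = 171.
Recombination frequency = 171/441 = 0.3878 ≈ 38.8%, i.e. 38.8 cM.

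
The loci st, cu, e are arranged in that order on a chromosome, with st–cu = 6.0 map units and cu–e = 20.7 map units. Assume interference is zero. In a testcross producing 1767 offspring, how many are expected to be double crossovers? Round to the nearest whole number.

Map distances give recombination frequencies of 0.060 and 0.207 for the two intervals.
With no interference, expected double-crossover frequency = 0.060 × 0.207 = 0.01242.
Expected number = 0.01242 × 1767 = 21.95 ≈ 22.

22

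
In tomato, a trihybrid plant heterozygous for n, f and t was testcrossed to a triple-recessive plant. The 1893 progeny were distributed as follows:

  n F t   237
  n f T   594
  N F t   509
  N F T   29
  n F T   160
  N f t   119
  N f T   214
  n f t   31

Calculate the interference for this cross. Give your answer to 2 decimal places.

0.34

The two most frequent reciprocal classes, N F t and n f T, are the parental types, so the F1 was N F t / n f T.
The two rarest classes, N F T and n f t, are the double crossovers. Comparing them with the parentals, only the t allele has switched, so t is the middle locus and the order is f – t – n.
f–t: (279 + 60)/1893 = 0.1791; t–n: (451 + 60)/1893 = 0.2699.
Expected DCO frequency = 0.1791 × 0.2699 ≈ 0.04834; observed = 60/1893 ≈ 0.03170.
Coefficient of coincidence = 0.03170/0.04834 ≈ 0.66; interference = 1 − 0.66 = 0.34.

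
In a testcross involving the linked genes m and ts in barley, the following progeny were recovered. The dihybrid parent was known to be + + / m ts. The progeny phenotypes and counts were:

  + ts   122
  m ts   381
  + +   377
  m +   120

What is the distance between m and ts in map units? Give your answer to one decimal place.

The recombinant classes are + ts and m +: 122 + 120 = 242.
Recombination frequency = 242/1000 = 0.2420 ≈ 24.2%, i.e. 24.2 map units.

24.2 map units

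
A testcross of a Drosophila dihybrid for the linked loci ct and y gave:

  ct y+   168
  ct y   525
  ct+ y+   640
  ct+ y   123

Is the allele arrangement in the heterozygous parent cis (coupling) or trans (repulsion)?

cis

The two most frequent classes are ct+ y+ (640) and ct y (525); these are the parental (non-recombinant) types.
So the F1 carried ct+ y+ on one chromosome and ct y on the other — the recessive alleles are on the same chromosome (cis / coupling).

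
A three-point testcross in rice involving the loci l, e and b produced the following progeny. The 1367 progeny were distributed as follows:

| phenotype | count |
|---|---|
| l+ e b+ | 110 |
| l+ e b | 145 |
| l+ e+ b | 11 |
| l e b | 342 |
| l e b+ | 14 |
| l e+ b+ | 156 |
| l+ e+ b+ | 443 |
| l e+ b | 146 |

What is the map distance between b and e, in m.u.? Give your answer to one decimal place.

The two most frequent reciprocal classes, l+ e+ b+ and l e b, are the parental types, so the F1 was l+ e+ b+ / l e b.
The two rarest classes, l+ e+ b and l e b+, are the double crossovers. Comparing them with the parentals, only the b allele has switched, so b is the middle locus and the order is l – b – e.
Crossovers in the b–e interval produce the single-crossover classes l+ e b+ and l e+ b (110 + 146 = 256) plus the double crossovers (25).
RF(b–e) = (256 + 25) / 1367 = 281/1367 = 0.2056 → 20.6 m.u.

20.6 m.u.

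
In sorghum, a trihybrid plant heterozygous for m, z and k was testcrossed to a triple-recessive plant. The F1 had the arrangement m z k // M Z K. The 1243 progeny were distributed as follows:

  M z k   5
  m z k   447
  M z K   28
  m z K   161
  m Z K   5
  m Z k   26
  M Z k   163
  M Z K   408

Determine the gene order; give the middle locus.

The two rarest classes, M z k and m Z K, are the double crossovers. Comparing them with the parentals, only the m allele has switched, so m is the middle locus and the order is z – m – k.

m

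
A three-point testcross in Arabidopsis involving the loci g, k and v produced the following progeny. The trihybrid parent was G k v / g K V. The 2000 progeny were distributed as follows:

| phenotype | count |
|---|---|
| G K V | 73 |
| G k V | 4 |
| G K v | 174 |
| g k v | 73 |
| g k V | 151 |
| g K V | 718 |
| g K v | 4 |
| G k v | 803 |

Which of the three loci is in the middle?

The two rarest classes, G k V and g K v, are the double crossovers. Comparing them with the parentals, only the v allele has switched, so v is the middle locus and the order is k – v – g.

v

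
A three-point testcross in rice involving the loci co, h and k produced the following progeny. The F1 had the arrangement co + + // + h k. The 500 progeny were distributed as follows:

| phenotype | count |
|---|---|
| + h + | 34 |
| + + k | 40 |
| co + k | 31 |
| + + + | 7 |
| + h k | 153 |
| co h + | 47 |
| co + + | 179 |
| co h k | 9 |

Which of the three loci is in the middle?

co

The two rarest classes, + + + and co h k, are the double crossovers. Comparing them with the parentals, only the co allele has switched, so co is the middle locus and the order is h – co – k.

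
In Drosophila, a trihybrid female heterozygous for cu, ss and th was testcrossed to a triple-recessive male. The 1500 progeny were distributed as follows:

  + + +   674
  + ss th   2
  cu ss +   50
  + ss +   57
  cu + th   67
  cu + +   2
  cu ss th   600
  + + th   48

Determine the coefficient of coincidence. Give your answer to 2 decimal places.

0.46

The two most frequent reciprocal classes, cu ss th and + + +, are the parental types, so the F1 was cu ss th / + + +.
The two rarest classes, + ss th and cu + +, are the double crossovers. Comparing them with the parentals, only the cu allele has switched, so cu is the middle locus and the order is ss – cu – th.
ss–cu: (124 + 4)/1500 = 0.0853; cu–th: (98 + 4)/1500 = 0.0680.
Expected DCO frequency = 0.0853 × 0.0680 ≈ 0.00580; observed = 4/1500 ≈ 0.00267.
Coefficient of coincidence = 0.00267/0.00580 ≈ 0.46.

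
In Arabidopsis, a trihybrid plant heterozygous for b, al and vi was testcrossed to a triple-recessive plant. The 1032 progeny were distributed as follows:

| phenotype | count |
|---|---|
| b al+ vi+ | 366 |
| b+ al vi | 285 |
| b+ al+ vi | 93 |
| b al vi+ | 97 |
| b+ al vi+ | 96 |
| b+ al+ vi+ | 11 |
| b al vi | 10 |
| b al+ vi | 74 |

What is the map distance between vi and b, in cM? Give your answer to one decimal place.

18.5 cM

The two most frequent reciprocal classes, b al+ vi+ and b+ al vi, are the parental types, so the F1 was b al+ vi+ / b+ al vi.
The two rarest classes, b+ al+ vi+ and b al vi, are the double crossovers. Comparing them with the parentals, only the b allele has switched, so b is the middle locus and the order is vi – b – al.
Crossovers in the vi–b interval produce the single-crossover classes b al+ vi and b+ al vi+ (74 + 96 = 170) plus the double crossovers (21).
RF(vi–b) = (170 + 21) / 1032 = 191/1032 = 0.1851 → 18.5 cM.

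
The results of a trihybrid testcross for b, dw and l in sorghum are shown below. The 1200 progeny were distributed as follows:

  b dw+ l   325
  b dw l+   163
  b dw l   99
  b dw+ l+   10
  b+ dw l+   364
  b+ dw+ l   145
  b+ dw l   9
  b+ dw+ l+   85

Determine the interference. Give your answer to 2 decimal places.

The two most frequent reciprocal classes, b+ dw l+ and b dw+ l, are the parental types, so the F1 was b+ dw l+ / b dw+ l.
The two rarest classes, b+ dw l and b dw+ l+, are the double crossovers. Comparing them with the parentals, only the l allele has switched, so l is the middle locus and the order is b – l – dw.
b–l: (308 + 19)/1200 = 0.2725; l–dw: (184 + 19)/1200 = 0.1692.
Expected DCO frequency = 0.2725 × 0.1692 ≈ 0.04611; observed = 19/1200 ≈ 0.01583.
Coefficient of coincidence = 0.01583/0.04611 ≈ 0.34; interference = 1 − 0.34 = 0.66.

0.66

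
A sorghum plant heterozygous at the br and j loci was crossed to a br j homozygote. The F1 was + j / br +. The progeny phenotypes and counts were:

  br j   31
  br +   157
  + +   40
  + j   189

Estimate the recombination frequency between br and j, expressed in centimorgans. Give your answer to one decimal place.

17.0 centimorgans

The recombinant classes are + + and br j: 40 + 31 = 71.
Recombination frequency = 71/417 = 0.1703 ≈ 17.0%, i.e. 17.0 centimorgans.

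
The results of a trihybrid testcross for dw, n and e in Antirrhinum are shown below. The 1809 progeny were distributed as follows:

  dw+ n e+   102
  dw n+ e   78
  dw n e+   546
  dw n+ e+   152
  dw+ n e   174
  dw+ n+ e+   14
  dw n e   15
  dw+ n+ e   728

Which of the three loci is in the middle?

The two most frequent reciprocal classes, dw n e+ and dw+ n+ e, are the parental types, so the F1 was dw n e+ / dw+ n+ e.
The two rarest classes, dw n e and dw+ n+ e+, are the double crossovers. Comparing them with the parentals, only the e allele has switched, so e is the middle locus and the order is dw – e – n.

e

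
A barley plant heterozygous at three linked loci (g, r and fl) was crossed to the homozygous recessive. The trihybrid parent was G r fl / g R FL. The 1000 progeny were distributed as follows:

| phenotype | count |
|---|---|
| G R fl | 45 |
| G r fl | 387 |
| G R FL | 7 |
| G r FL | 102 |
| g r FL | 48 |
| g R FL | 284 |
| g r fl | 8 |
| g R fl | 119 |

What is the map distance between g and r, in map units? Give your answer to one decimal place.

The two rarest classes, g r fl and G R FL, are the double crossovers. Comparing them with the parentals, only the g allele has switched, so g is the middle locus and the order is fl – g – r.
Crossovers in the g–r interval produce the single-crossover classes G R fl and g r FL (45 + 48 = 93) plus the double crossovers (15).
RF(g–r) = (93 + 15) / 1000 = 108/1000 = 0.1080 → 10.8 map units.

10.8 map units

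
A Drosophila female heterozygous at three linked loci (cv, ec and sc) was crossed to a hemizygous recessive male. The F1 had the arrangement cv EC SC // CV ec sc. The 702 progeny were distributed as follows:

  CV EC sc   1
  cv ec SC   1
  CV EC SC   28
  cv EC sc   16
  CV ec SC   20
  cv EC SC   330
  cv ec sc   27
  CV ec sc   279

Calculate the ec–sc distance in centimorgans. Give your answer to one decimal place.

5.4 centimorgans

The two rarest classes, cv ec SC and CV EC sc, are the double crossovers. Comparing them with the parentals, only the ec allele has switched, so ec is the middle locus and the order is cv – ec – sc.
Crossovers in the ec–sc interval produce the single-crossover classes cv EC sc and CV ec SC (16 + 20 = 36) plus the double crossovers (2).
RF(ec–sc) = (36 + 2) / 702 = 38/702 = 0.0541 → 5.4 centimorgans.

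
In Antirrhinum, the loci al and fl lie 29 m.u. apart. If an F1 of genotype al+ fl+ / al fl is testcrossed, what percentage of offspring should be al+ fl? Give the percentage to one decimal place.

14.5%

A map distance of 29 m.u. corresponds to a recombination frequency of 0.290.
The F1 is al+ fl+ / al fl, so al+ fl is a recombinant gamete class with expected frequency r/2 = 0.290/2 = 0.1450.
That is 0.1450 = 14.5% of the progeny.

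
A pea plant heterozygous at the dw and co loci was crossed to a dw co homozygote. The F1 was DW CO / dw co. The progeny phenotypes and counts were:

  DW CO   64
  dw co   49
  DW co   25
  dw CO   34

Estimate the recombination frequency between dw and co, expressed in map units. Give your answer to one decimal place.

The recombinant classes are DW co and dw CO: 25 + 34 = 59.
Recombination frequency = 59/172 = 0.3430 ≈ 34.3%, i.e. 34.3 map units.

34.3 map units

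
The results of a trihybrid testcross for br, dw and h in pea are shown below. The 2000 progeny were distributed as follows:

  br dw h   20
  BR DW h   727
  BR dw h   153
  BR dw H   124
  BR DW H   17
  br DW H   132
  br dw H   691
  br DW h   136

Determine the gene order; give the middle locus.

The two most frequent reciprocal classes, BR DW h and br dw H, are the parental types, so the F1 was BR DW h / br dw H.
The two rarest classes, BR DW H and br dw h, are the double crossovers. Comparing them with the parentals, only the h allele has switched, so h is the middle locus and the order is dw – h – br.

h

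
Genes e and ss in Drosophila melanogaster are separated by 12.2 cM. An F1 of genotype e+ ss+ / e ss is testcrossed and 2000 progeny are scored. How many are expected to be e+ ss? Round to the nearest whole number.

A map distance of 12.2 cM corresponds to a recombination frequency of 0.122.
The F1 is e+ ss+ / e ss, so e+ ss is a recombinant gamete class with expected frequency r/2 = 0.122/2 = 0.0610.
Expected number = 0.0610 × 2000 = 122.00 ≈ 122.

122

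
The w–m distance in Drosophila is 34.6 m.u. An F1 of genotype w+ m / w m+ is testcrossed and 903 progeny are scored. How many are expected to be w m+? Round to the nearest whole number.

A map distance of 34.6 m.u. corresponds to a recombination frequency of 0.346.
The F1 is w+ m / w m+, so w m+ is a parental gamete class with expected frequency (1 − r)/2 = 0.654/2 = 0.3270.
Expected number = 0.3270 × 903 = 295.28 ≈ 295.

295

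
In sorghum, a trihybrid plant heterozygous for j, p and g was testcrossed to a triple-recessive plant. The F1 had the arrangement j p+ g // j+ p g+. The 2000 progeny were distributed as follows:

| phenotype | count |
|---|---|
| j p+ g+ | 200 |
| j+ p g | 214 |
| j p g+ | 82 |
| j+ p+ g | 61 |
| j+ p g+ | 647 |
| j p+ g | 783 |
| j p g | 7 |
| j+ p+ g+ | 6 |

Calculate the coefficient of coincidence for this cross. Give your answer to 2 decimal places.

The two rarest classes, j p g and j+ p+ g+, are the double crossovers. Comparing them with the parentals, only the p allele has switched, so p is the middle locus and the order is j – p – g.
j–p: (143 + 13)/2000 = 0.0780; p–g: (414 + 13)/2000 = 0.2135.
Expected DCO frequency = 0.0780 × 0.2135 ≈ 0.01665; observed = 13/2000 ≈ 0.00650.
Coefficient of coincidence = 0.00650/0.01665 ≈ 0.39.

0.39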